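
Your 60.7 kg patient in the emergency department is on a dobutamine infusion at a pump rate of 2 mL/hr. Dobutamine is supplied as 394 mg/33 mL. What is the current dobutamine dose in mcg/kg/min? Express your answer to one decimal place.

Concentration = 394 mg ÷ 33 mL = 11.93939 mg/mL = 11939.39 mcg/mL
Drug rate = 2 mL/hr × 11939.39 mcg/mL = 23878.79 mcg/hr
23878.79 mcg/hr ÷ 60 min/hr = 397.9798 mcg/min
397.9798 mcg/min ÷ 60.7 kg = 6.556504 mcg/kg/min

6.6 mcg/kg/min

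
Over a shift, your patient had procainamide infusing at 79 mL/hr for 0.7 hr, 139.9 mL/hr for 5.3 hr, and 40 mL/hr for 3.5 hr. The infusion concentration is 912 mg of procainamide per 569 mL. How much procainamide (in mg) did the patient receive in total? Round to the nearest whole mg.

Concentration = 912 mg ÷ 569 mL = 1.602812 mg/mL
Stage 1: 79 mL/hr × 0.7 hr = 55.3 mL → 55.3 mL × 1.602812 mg/mL = 88.6355 mg
Stage 2: 139.9 mL/hr × 5.3 hr = 741.47 mL → 741.47 mL × 1.602812 mg/mL = 1188.437 mg
Stage 3: 40 mL/hr × 3.5 hr = 140 mL → 140 mL × 1.602812 mg/mL = 224.3937 mg
Total = 88.6355 + 1188.437 + 224.3937 = 1501.466 mg

1501 mg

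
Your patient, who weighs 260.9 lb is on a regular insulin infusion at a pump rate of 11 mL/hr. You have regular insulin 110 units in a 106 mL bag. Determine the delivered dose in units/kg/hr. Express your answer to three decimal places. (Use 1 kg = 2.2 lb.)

0.096 units/kg/hr

Weight = 260.9 lb ÷ 2.2 lb/kg = 118.5909 kg
Concentration = 110 units ÷ 106 mL = 1.037736 units/mL
Drug rate = 11 mL/hr × 1.037736 units/mL = 11.41509 units/hr
11.41509 units/hr ÷ 118.5909 kg = 0.09625607 units/kg/hr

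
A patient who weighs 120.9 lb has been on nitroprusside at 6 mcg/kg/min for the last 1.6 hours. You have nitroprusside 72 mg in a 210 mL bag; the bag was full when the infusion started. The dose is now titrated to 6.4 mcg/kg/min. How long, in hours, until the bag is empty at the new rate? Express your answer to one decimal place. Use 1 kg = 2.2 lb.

Initial rate:
Weight = 120.9 lb ÷ 2.2 lb/kg = 54.95455 kg
Dose = 6 mcg/kg/min × 54.95455 kg = 329.7273 mcg/min
329.7273 mcg/min × 60 min/hr = 19783.64 mcg/hr
Concentration = 72 mg ÷ 210 mL = 0.3428571 mg/mL = 342.8571 mcg/mL
Rate = 19783.64 mcg/hr ÷ 342.8571 mcg/mL = 57.70227 mL/hr
Volume infused so far = 57.70227 mL/hr × 1.6 hr = 92.32364 mL
Volume remaining = 210 − 92.32364 = 117.6764 mL
New rate:
Dose = 6.4 mcg/kg/min × 54.95455 kg = 351.7091 mcg/min
351.7091 mcg/min × 60 min/hr = 21102.55 mcg/hr
Rate = 21102.55 mcg/hr ÷ 342.8571 mcg/mL = 61.54909 mL/hr
Time remaining = 117.6764 mL ÷ 61.54909 mL/hr = 1.911911 hr

1.9 hours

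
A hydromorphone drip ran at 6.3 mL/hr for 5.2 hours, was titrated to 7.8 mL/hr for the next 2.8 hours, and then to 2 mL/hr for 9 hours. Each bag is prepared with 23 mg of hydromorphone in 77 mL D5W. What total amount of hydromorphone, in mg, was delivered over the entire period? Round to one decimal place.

Concentration = 23 mg ÷ 77 mL = 0.2987013 mg/mL
Stage 1: 6.3 mL/hr × 5.2 hr = 32.76 mL → 32.76 mL × 0.2987013 mg/mL = 9.785455 mg
Stage 2: 7.8 mL/hr × 2.8 hr = 21.84 mL → 21.84 mL × 0.2987013 mg/mL = 6.523636 mg
Stage 3: 2 mL/hr × 9 hr = 18 mL → 18 mL × 0.2987013 mg/mL = 5.376623 mg
Total = 9.785455 + 6.523636 + 5.376623 = 21.68571 mg

21.7 mg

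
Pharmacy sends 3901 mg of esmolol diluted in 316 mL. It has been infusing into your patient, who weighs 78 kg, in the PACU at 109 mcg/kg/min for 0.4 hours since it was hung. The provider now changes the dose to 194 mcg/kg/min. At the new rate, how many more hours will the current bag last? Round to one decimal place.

4.1 hours

Initial rate:
Dose = 109 mcg/kg/min × 78 kg = 8502 mcg/min
8502 mcg/min × 60 min/hr = 510120 mcg/hr
Concentration = 3901 mg ÷ 316 mL = 12.34494 mg/mL = 12344.94 mcg/mL
Rate = 510120 mcg/hr ÷ 12344.94 mcg/mL = 41.3222 mL/hr
Volume infused so far = 41.3222 mL/hr × 0.4 hr = 16.52888 mL
Volume remaining = 316 − 16.52888 = 299.4711 mL
New rate:
Dose = 194 mcg/kg/min × 78 kg = 15132 mcg/min
15132 mcg/min × 60 min/hr = 907920 mcg/hr
Rate = 907920 mcg/hr ÷ 12344.94 mcg/mL = 73.54594 mL/hr
Time remaining = 299.4711 mL ÷ 73.54594 mL/hr = 4.071892 hr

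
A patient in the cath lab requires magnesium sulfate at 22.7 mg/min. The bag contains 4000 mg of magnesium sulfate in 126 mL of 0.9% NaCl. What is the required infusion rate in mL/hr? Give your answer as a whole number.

22.7 mg/min × 60 min/hr = 1362 mg/hr
Concentration = 4000 mg ÷ 126 mL = 31.74603 mg/mL
Rate = 1362 mg/hr ÷ 31.74603 mg/mL = 42.903 mL/hr

43 mL/hr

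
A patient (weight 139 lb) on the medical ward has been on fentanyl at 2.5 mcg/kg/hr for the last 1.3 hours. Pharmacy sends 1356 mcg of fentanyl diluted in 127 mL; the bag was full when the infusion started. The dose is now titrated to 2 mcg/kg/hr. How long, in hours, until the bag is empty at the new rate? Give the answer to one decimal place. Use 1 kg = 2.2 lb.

9.1 hours

Initial rate:
Weight = 139 lb ÷ 2.2 lb/kg = 63.18182 kg
Dose = 2.5 mcg/kg/hr × 63.18182 kg = 157.9545 mcg/hr
Concentration = 1356 mcg ÷ 127 mL = 10.67717 mcg/mL
Rate = 157.9545 mcg/hr ÷ 10.67717 mcg/mL = 14.79368 mL/hr
Volume infused so far = 14.79368 mL/hr × 1.3 hr = 19.23178 mL
Volume remaining = 127 − 19.23178 = 107.7682 mL
New rate:
Dose = 2 mcg/kg/hr × 63.18182 kg = 126.3636 mcg/hr
Rate = 126.3636 mcg/hr ÷ 10.67717 mcg/mL = 11.83494 mL/hr
Time remaining = 107.7682 mL ÷ 11.83494 mL/hr = 9.105935 hr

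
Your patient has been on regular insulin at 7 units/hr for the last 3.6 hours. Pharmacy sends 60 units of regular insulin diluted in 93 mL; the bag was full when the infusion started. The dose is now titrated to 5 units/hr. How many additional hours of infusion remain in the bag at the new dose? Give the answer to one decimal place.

7.0 hours

Initial rate:
Concentration = 60 units ÷ 93 mL = 0.6451613 units/mL
Rate = 7 units/hr ÷ 0.6451613 units/mL = 10.85 mL/hr
Volume infused so far = 10.85 mL/hr × 3.6 hr = 39.06 mL
Volume remaining = 93 − 39.06 = 53.94 mL
New rate:
Rate = 5 units/hr ÷ 0.6451613 units/mL = 7.75 mL/hr
Time remaining = 53.94 mL ÷ 7.75 mL/hr = 6.96 hr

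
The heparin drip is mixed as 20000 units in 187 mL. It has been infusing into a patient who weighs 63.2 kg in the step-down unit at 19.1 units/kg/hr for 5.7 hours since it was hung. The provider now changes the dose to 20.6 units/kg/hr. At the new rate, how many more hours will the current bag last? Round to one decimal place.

Initial rate:
Dose = 19.1 units/kg/hr × 63.2 kg = 1207.12 units/hr
Concentration = 20000 units ÷ 187 mL = 106.9519 units/mL
Rate = 1207.12 units/hr ÷ 106.9519 units/mL = 11.28657 mL/hr
Volume infused so far = 11.28657 mL/hr × 5.7 hr = 64.33346 mL
Volume remaining = 187 − 64.33346 = 122.6665 mL
New rate:
Dose = 20.6 units/kg/hr × 63.2 kg = 1301.92 units/hr
Rate = 1301.92 units/hr ÷ 106.9519 units/mL = 12.17295 mL/hr
Time remaining = 122.6665 mL ÷ 12.17295 mL/hr = 10.07698 hr

10.1 hours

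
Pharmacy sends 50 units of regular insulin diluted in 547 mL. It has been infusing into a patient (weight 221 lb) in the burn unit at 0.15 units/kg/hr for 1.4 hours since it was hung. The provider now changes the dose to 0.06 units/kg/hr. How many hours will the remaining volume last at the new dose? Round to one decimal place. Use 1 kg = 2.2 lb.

Initial rate:
Weight = 221 lb ÷ 2.2 lb/kg = 100.4545 kg
Dose = 0.15 units/kg/hr × 100.4545 kg = 15.06818 units/hr
Concentration = 50 units ÷ 547 mL = 0.09140768 units/mL
Rate = 15.06818 units/hr ÷ 0.09140768 units/mL = 164.8459 mL/hr
Volume infused so far = 164.8459 mL/hr × 1.4 hr = 230.7843 mL
Volume remaining = 547 − 230.7843 = 316.2157 mL
New rate:
Dose = 0.06 units/kg/hr × 100.4545 kg = 6.027273 units/hr
Rate = 6.027273 units/hr ÷ 0.09140768 units/mL = 65.93836 mL/hr
Time remaining = 316.2157 mL ÷ 65.93836 mL/hr = 4.795626 hr

4.8 hours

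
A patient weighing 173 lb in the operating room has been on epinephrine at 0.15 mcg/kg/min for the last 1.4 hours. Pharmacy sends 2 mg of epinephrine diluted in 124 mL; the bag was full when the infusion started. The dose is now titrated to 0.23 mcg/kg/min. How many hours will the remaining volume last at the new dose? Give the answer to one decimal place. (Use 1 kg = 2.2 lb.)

0.9 hours

Initial rate:
Weight = 173 lb ÷ 2.2 lb/kg = 78.63636 kg
Dose = 0.15 mcg/kg/min × 78.63636 kg = 11.79545 mcg/min
11.79545 mcg/min × 60 min/hr = 707.7273 mcg/hr
Concentration = 2 mg ÷ 124 mL = 0.01612903 mg/mL = 16.12903 mcg/mL
Rate = 707.7273 mcg/hr ÷ 16.12903 mcg/mL = 43.87909 mL/hr
Volume infused so far = 43.87909 mL/hr × 1.4 hr = 61.43073 mL
Volume remaining = 124 − 61.43073 = 62.56927 mL
New rate:
Dose = 0.23 mcg/kg/min × 78.63636 kg = 18.08636 mcg/min
18.08636 mcg/min × 60 min/hr = 1085.182 mcg/hr
Rate = 1085.182 mcg/hr ÷ 16.12903 mcg/mL = 67.28127 mL/hr
Time remaining = 62.56927 mL ÷ 67.28127 mL/hr = 0.9299657 hr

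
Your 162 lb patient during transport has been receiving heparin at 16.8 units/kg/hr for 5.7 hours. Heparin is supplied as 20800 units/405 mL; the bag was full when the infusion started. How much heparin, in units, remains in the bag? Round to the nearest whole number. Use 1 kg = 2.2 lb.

Weight = 162 lb ÷ 2.2 lb/kg = 73.63636 kg
Dose = 16.8 units/kg/hr × 73.63636 kg = 1237.091 units/hr
Concentration = 20800 units ÷ 405 mL = 51.35802 units/mL
Rate = 1237.091 units/hr ÷ 51.35802 units/mL = 24.08759 mL/hr
Volume infused = 24.08759 mL/hr × 5.7 hr = 137.2992 mL
Volume remaining = 405 − 137.2992 = 267.7008 mL
Drug remaining = 267.7008 mL × 51.35802 units/mL = 13748.58 units

13749 units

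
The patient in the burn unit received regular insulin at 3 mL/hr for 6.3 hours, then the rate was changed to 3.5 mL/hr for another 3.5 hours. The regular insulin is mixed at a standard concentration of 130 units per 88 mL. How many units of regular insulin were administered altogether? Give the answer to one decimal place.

Concentration = 130 units ÷ 88 mL = 1.477273 units/mL
Stage 1: 3 mL/hr × 6.3 hr = 18.9 mL → 18.9 mL × 1.477273 units/mL = 27.92045 units
Stage 2: 3.5 mL/hr × 3.5 hr = 12.25 mL → 12.25 mL × 1.477273 units/mL = 18.09659 units
Total = 27.92045 + 18.09659 = 46.01705 units

46.0 units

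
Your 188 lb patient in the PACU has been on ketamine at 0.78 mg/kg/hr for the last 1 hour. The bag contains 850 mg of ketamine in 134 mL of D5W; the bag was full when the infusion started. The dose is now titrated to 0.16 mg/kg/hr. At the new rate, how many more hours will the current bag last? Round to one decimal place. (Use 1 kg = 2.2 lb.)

57.3 hours

Initial rate:
Weight = 188 lb ÷ 2.2 lb/kg = 85.45455 kg
Dose = 0.78 mg/kg/hr × 85.45455 kg = 66.65455 mg/hr
Concentration = 850 mg ÷ 134 mL = 6.343284 mg/mL
Rate = 66.65455 mg/hr ÷ 6.343284 mg/mL = 10.50789 mL/hr
Volume infused so far = 10.50789 mL/hr × 1 hr = 10.50789 mL
Volume remaining = 134 − 10.50789 = 123.4921 mL
New rate:
Dose = 0.16 mg/kg/hr × 85.45455 kg = 13.67273 mg/hr
Rate = 13.67273 mg/hr ÷ 6.343284 mg/mL = 2.155465 mL/hr
Time remaining = 123.4921 mL ÷ 2.155465 mL/hr = 57.29255 hr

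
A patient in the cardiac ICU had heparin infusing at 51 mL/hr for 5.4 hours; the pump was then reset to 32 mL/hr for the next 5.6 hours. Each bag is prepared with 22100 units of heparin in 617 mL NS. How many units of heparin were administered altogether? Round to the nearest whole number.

Concentration = 22100 units ÷ 617 mL = 35.81848 units/mL
Stage 1: 51 mL/hr × 5.4 hr = 275.4 mL → 275.4 mL × 35.81848 units/mL = 9864.408 units
Stage 2: 32 mL/hr × 5.6 hr = 179.2 mL → 179.2 mL × 35.81848 units/mL = 6418.671 units
Total = 9864.408 + 6418.671 = 16283.08 units

16283 units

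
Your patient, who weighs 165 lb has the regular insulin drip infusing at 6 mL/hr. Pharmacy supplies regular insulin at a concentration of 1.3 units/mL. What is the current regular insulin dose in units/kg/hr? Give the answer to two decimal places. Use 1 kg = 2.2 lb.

0.10 units/kg/hr

Weight = 165 lb ÷ 2.2 lb/kg = 75 kg
Drug rate = 6 mL/hr × 1.3 units/mL = 7.8 units/hr
7.8 units/hr ÷ 75 kg = 0.104 units/kg/hr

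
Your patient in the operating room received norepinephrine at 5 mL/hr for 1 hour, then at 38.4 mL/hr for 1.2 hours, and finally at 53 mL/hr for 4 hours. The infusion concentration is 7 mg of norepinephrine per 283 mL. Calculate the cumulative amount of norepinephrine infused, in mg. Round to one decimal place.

6.5 mg

Concentration = 7 mg ÷ 283 mL = 0.02473498 mg/mL
Stage 1: 5 mL/hr × 1 hr = 5 mL → 5 mL × 0.02473498 mg/mL = 0.1236749 mg
Stage 2: 38.4 mL/hr × 1.2 hr = 46.08 mL → 46.08 mL × 0.02473498 mg/mL = 1.139788 mg
Stage 3: 53 mL/hr × 4 hr = 212 mL → 212 mL × 0.02473498 mg/mL = 5.243816 mg
Total = 0.1236749 + 1.139788 + 5.243816 = 6.507279 mg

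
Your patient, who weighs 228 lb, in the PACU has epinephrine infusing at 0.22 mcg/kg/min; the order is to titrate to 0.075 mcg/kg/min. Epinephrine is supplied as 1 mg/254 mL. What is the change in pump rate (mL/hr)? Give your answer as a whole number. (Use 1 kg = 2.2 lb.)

At the current dose:
Weight = 228 lb ÷ 2.2 lb/kg = 103.6364 kg
Dose = 0.22 mcg/kg/min × 103.6364 kg = 22.8 mcg/min
22.8 mcg/min × 60 min/hr = 1368 mcg/hr
Concentration = 1 mg ÷ 254 mL = 0.003937008 mg/mL = 3.937008 mcg/mL
Rate = 1368 mcg/hr ÷ 3.937008 mcg/mL = 347.472 mL/hr
At the new dose:
Dose = 0.075 mcg/kg/min × 103.6364 kg = 7.772727 mcg/min
7.772727 mcg/min × 60 min/hr = 466.3636 mcg/hr
Rate = 466.3636 mcg/hr ÷ 3.937008 mcg/mL = 118.4564 mL/hr
Change = 118.4564 − 347.472 = -229.0156 mL/hr → 229.0156 mL/hr decrease

229 mL/hr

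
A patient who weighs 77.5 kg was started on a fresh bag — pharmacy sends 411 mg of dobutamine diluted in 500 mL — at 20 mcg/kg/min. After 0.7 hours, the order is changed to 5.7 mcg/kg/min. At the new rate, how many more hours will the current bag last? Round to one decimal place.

13.1 hours

Initial rate:
Dose = 20 mcg/kg/min × 77.5 kg = 1550 mcg/min
1550 mcg/min × 60 min/hr = 93000 mcg/hr
Concentration = 411 mg ÷ 500 mL = 0.822 mg/mL = 822 mcg/mL
Rate = 93000 mcg/hr ÷ 822 mcg/mL = 113.1387 mL/hr
Volume infused so far = 113.1387 mL/hr × 0.7 hr = 79.19708 mL
Volume remaining = 500 − 79.19708 = 420.8029 mL
New rate:
Dose = 5.7 mcg/kg/min × 77.5 kg = 441.75 mcg/min
441.75 mcg/min × 60 min/hr = 26505 mcg/hr
Rate = 26505 mcg/hr ÷ 822 mcg/mL = 32.24453 mL/hr
Time remaining = 420.8029 mL ÷ 32.24453 mL/hr = 13.05037 hr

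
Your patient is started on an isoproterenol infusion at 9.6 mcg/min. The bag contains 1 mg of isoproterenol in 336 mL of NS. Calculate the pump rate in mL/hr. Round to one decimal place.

9.6 mcg/min × 60 min/hr = 576 mcg/hr
Concentration = 1 mg ÷ 336 mL = 0.00297619 mg/mL = 2.97619 mcg/mL
Rate = 576 mcg/hr ÷ 2.97619 mcg/mL = 193.536 mL/hr

193.5 mL/hr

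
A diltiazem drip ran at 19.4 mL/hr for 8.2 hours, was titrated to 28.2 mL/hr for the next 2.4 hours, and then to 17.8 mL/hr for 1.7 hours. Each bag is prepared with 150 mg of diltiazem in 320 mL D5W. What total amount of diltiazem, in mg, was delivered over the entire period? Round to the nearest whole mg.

Concentration = 150 mg ÷ 320 mL = 0.46875 mg/mL
Stage 1: 19.4 mL/hr × 8.2 hr = 159.08 mL → 159.08 mL × 0.46875 mg/mL = 74.56875 mg
Stage 2: 28.2 mL/hr × 2.4 hr = 67.68 mL → 67.68 mL × 0.46875 mg/mL = 31.725 mg
Stage 3: 17.8 mL/hr × 1.7 hr = 30.26 mL → 30.26 mL × 0.46875 mg/mL = 14.18438 mg
Total = 74.56875 + 31.725 + 14.18438 = 120.4781 mg

120 mg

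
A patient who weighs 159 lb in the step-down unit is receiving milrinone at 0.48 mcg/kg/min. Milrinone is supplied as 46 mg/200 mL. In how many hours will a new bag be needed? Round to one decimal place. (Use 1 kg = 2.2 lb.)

22.1 hours

Weight = 159 lb ÷ 2.2 lb/kg = 72.27273 kg
Dose = 0.48 mcg/kg/min × 72.27273 kg = 34.69091 mcg/min
34.69091 mcg/min × 60 min/hr = 2081.455 mcg/hr
Concentration = 46 mg ÷ 200 mL = 0.23 mg/mL = 230 mcg/mL
Rate = 2081.455 mcg/hr ÷ 230 mcg/mL = 9.049802 mL/hr
Duration = 200 mL ÷ 9.049802 mL/hr = 22.09993 hr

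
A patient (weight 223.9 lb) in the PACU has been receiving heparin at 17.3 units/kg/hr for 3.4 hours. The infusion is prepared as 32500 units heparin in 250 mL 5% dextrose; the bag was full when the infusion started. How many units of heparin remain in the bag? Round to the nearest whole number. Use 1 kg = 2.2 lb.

Weight = 223.9 lb ÷ 2.2 lb/kg = 101.7727 kg
Dose = 17.3 units/kg/hr × 101.7727 kg = 1760.668 units/hr
Concentration = 32500 units ÷ 250 mL = 130 units/mL
Rate = 1760.668 units/hr ÷ 130 units/mL = 13.5436 mL/hr
Volume infused = 13.5436 mL/hr × 3.4 hr = 46.04824 mL
Volume remaining = 250 − 46.04824 = 203.9518 mL
Drug remaining = 203.9518 mL × 130 units/mL = 26513.73 units

26514 units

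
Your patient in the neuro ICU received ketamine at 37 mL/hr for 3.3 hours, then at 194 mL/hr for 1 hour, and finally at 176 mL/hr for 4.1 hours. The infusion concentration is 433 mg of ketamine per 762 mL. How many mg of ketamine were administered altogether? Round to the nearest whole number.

590 mg

Concentration = 433 mg ÷ 762 mL = 0.5682415 mg/mL
Stage 1: 37 mL/hr × 3.3 hr = 122.1 mL → 122.1 mL × 0.5682415 mg/mL = 69.38228 mg
Stage 2: 194 mL/hr × 1 hr = 194 mL → 194 mL × 0.5682415 mg/mL = 110.2388 mg
Stage 3: 176 mL/hr × 4.1 hr = 721.6 mL → 721.6 mL × 0.5682415 mg/mL = 410.043 mg
Total = 69.38228 + 110.2388 + 410.043 = 589.6642 mg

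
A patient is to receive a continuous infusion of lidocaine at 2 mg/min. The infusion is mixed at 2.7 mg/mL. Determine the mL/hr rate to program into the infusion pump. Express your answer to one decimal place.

44.4 mL/hr

2 mg/min × 60 min/hr = 120 mg/hr
Rate = 120 mg/hr ÷ 2.7 mg/mL = 44.44444 mL/hr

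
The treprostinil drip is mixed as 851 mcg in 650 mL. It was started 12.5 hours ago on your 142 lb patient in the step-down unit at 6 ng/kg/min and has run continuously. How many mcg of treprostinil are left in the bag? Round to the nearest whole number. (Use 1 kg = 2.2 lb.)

Weight = 142 lb ÷ 2.2 lb/kg = 64.54545 kg
Dose = 6 ng/kg/min × 64.54545 kg = 387.2727 ng/min
387.2727 ng/min × 60 min/hr = 23236.36 ng/hr
Concentration = 851 mcg ÷ 650 mL = 1.309231 mcg/mL = 1309.231 ng/mL
Rate = 23236.36 ng/hr ÷ 1309.231 ng/mL = 17.7481 mL/hr
Volume infused = 17.7481 mL/hr × 12.5 hr = 221.8513 mL
Volume remaining = 650 − 221.8513 = 428.1487 mL
Drug remaining = 428.1487 mL × 1309.231 ng/mL = 560545.5 ng = 560.5455 mcg

561 mcg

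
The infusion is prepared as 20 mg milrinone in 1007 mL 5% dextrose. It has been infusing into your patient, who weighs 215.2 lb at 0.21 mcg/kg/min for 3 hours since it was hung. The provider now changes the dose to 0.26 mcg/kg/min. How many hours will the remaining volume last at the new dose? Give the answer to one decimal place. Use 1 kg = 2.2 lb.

Initial rate:
Weight = 215.2 lb ÷ 2.2 lb/kg = 97.81818 kg
Dose = 0.21 mcg/kg/min × 97.81818 kg = 20.54182 mcg/min
20.54182 mcg/min × 60 min/hr = 1232.509 mcg/hr
Concentration = 20 mg ÷ 1007 mL = 0.01986097 mg/mL = 19.86097 mcg/mL
Rate = 1232.509 mcg/hr ÷ 19.86097 mcg/mL = 62.05683 mL/hr
Volume infused so far = 62.05683 mL/hr × 3 hr = 186.1705 mL
Volume remaining = 1007 − 186.1705 = 820.8295 mL
New rate:
Dose = 0.26 mcg/kg/min × 97.81818 kg = 25.43273 mcg/min
25.43273 mcg/min × 60 min/hr = 1525.964 mcg/hr
Rate = 1525.964 mcg/hr ÷ 19.86097 mcg/mL = 76.83227 mL/hr
Time remaining = 820.8295 mL ÷ 76.83227 mL/hr = 10.6834 hr

10.7 hours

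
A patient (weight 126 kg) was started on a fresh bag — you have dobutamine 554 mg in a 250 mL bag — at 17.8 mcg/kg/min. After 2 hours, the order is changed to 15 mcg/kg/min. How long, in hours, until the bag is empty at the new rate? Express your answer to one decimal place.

Initial rate:
Dose = 17.8 mcg/kg/min × 126 kg = 2242.8 mcg/min
2242.8 mcg/min × 60 min/hr = 134568 mcg/hr
Concentration = 554 mg ÷ 250 mL = 2.216 mg/mL = 2216 mcg/mL
Rate = 134568 mcg/hr ÷ 2216 mcg/mL = 60.72563 mL/hr
Volume infused so far = 60.72563 mL/hr × 2 hr = 121.4513 mL
Volume remaining = 250 − 121.4513 = 128.5487 mL
New rate:
Dose = 15 mcg/kg/min × 126 kg = 1890 mcg/min
1890 mcg/min × 60 min/hr = 113400 mcg/hr
Rate = 113400 mcg/hr ÷ 2216 mcg/mL = 51.17329 mL/hr
Time remaining = 128.5487 mL ÷ 51.17329 mL/hr = 2.512028 hr

2.5 hours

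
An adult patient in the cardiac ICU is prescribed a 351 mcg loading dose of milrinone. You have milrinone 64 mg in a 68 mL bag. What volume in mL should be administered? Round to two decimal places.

0.37 mL

Concentration = 64 mg ÷ 68 mL = 0.9411765 mg/mL = 941.1765 mcg/mL
Volume = 351 mcg ÷ 941.1765 mcg/mL = 0.3729375 mL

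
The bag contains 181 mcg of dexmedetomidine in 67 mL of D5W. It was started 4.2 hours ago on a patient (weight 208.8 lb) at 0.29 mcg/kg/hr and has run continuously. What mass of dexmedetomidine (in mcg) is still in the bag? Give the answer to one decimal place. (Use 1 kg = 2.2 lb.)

Weight = 208.8 lb ÷ 2.2 lb/kg = 94.90909 kg
Dose = 0.29 mcg/kg/hr × 94.90909 kg = 27.52364 mcg/hr
Concentration = 181 mcg ÷ 67 mL = 2.701493 mcg/mL
Rate = 27.52364 mcg/hr ÷ 2.701493 mcg/mL = 10.18831 mL/hr
Volume infused = 10.18831 mL/hr × 4.2 hr = 42.79089 mL
Volume remaining = 67 − 42.79089 = 24.20911 mL
Drug remaining = 24.20911 mL × 2.701493 mcg/mL = 65.40073 mcg

65.4 mcg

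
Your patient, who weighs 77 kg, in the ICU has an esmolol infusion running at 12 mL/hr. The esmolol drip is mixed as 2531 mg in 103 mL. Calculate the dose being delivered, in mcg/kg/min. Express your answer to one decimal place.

Concentration = 2531 mg ÷ 103 mL = 24.57282 mg/mL = 24572.82 mcg/mL
Drug rate = 12 mL/hr × 24572.82 mcg/mL = 294873.8 mcg/hr
294873.8 mcg/hr ÷ 60 min/hr = 4914.563 mcg/min
4914.563 mcg/min ÷ 77 kg = 63.82549 mcg/kg/min

63.8 mcg/kg/min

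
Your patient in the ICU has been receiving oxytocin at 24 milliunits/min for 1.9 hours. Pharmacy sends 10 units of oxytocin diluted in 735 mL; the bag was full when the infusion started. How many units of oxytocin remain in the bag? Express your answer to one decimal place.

7.3 units

24 milliunits/min × 60 min/hr = 1440 milliunits/hr
Concentration = 10 units ÷ 735 mL = 0.01360544 units/mL = 13.60544 milliunits/mL
Rate = 1440 milliunits/hr ÷ 13.60544 milliunits/mL = 105.84 mL/hr
Volume infused = 105.84 mL/hr × 1.9 hr = 201.096 mL
Volume remaining = 735 − 201.096 = 533.904 mL
Drug remaining = 533.904 mL × 13.60544 milliunits/mL = 7264 milliunits = 7.264 units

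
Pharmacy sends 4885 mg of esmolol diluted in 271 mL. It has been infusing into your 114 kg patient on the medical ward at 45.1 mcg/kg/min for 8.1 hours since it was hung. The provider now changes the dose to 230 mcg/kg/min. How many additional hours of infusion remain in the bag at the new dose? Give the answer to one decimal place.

1.5 hours

Initial rate:
Dose = 45.1 mcg/kg/min × 114 kg = 5141.4 mcg/min
5141.4 mcg/min × 60 min/hr = 308484 mcg/hr
Concentration = 4885 mg ÷ 271 mL = 18.02583 mg/mL = 18025.83 mcg/mL
Rate = 308484 mcg/hr ÷ 18025.83 mcg/mL = 17.11344 mL/hr
Volume infused so far = 17.11344 mL/hr × 8.1 hr = 138.6189 mL
Volume remaining = 271 − 138.6189 = 132.3811 mL
New rate:
Dose = 230 mcg/kg/min × 114 kg = 26220 mcg/min
26220 mcg/min × 60 min/hr = 1573200 mcg/hr
Rate = 1573200 mcg/hr ÷ 18025.83 mcg/mL = 87.27476 mL/hr
Time remaining = 132.3811 mL ÷ 87.27476 mL/hr = 1.516832 hr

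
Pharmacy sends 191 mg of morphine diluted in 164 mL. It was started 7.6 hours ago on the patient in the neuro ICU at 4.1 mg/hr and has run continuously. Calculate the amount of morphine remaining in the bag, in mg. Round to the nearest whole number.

Concentration = 191 mg ÷ 164 mL = 1.164634 mg/mL
Rate = 4.1 mg/hr ÷ 1.164634 mg/mL = 3.520419 mL/hr
Volume infused = 3.520419 mL/hr × 7.6 hr = 26.75518 mL
Volume remaining = 164 − 26.75518 = 137.2448 mL
Drug remaining = 137.2448 mL × 1.164634 mg/mL = 159.84 mg

160 mg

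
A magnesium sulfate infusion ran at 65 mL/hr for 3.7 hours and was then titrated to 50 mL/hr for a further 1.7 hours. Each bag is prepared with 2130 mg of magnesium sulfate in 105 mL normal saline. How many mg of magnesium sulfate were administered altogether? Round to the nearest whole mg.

6603 mg

Concentration = 2130 mg ÷ 105 mL = 20.28571 mg/mL
Stage 1: 65 mL/hr × 3.7 hr = 240.5 mL → 240.5 mL × 20.28571 mg/mL = 4878.714 mg
Stage 2: 50 mL/hr × 1.7 hr = 85 mL → 85 mL × 20.28571 mg/mL = 1724.286 mg
Total = 4878.714 + 1724.286 = 6603 mg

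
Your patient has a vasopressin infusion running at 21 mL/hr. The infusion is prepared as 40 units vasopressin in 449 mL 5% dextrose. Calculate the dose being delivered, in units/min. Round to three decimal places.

Concentration = 40 units ÷ 449 mL = 0.08908686 units/mL
Drug rate = 21 mL/hr × 0.08908686 units/mL = 1.870824 units/hr
1.870824 units/hr ÷ 60 min/hr = 0.0311804 units/min

0.031 units/min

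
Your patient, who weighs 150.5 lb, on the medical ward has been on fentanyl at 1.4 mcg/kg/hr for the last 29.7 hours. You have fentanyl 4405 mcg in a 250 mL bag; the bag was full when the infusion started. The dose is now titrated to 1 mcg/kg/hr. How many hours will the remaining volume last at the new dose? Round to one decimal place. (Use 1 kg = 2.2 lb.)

22.8 hours

Initial rate:
Weight = 150.5 lb ÷ 2.2 lb/kg = 68.40909 kg
Dose = 1.4 mcg/kg/hr × 68.40909 kg = 95.77273 mcg/hr
Concentration = 4405 mcg ÷ 250 mL = 17.62 mcg/mL
Rate = 95.77273 mcg/hr ÷ 17.62 mcg/mL = 5.435456 mL/hr
Volume infused so far = 5.435456 mL/hr × 29.7 hr = 161.433 mL
Volume remaining = 250 − 161.433 = 88.56697 mL
New rate:
Dose = 1 mcg/kg/hr × 68.40909 kg = 68.40909 mcg/hr
Rate = 68.40909 mcg/hr ÷ 17.62 mcg/mL = 3.882468 mL/hr
Time remaining = 88.56697 mL ÷ 3.882468 mL/hr = 22.81203 hr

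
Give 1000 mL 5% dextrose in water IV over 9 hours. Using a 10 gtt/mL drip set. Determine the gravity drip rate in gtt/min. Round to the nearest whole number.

19 gtt/min

1000 mL ÷ (9 hr × 60 = 540 min) = 1.851852 mL/min
1.851852 mL/min × 10 gtt/mL = 18.51852 gtt/min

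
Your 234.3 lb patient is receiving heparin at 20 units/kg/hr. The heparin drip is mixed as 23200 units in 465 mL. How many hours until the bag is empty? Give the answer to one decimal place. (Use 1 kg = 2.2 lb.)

Weight = 234.3 lb ÷ 2.2 lb/kg = 106.5 kg
Dose = 20 units/kg/hr × 106.5 kg = 2130 units/hr
Concentration = 23200 units ÷ 465 mL = 49.89247 units/mL
Rate = 2130 units/hr ÷ 49.89247 units/mL = 42.69181 mL/hr
Duration = 465 mL ÷ 42.69181 mL/hr = 10.89202 hr

10.9 hours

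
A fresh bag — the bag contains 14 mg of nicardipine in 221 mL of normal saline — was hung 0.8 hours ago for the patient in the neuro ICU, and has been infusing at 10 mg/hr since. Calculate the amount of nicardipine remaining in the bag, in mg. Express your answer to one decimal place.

6.0 mg

Concentration = 14 mg ÷ 221 mL = 0.06334842 mg/mL
Rate = 10 mg/hr ÷ 0.06334842 mg/mL = 157.8571 mL/hr
Volume infused = 157.8571 mL/hr × 0.8 hr = 126.2857 mL
Volume remaining = 221 − 126.2857 = 94.71429 mL
Drug remaining = 94.71429 mL × 0.06334842 mg/mL = 6 mg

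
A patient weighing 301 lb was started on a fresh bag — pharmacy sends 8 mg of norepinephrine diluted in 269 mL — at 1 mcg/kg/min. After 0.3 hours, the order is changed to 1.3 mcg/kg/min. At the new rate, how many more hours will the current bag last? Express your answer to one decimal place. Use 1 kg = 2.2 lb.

0.5 hours

Initial rate:
Weight = 301 lb ÷ 2.2 lb/kg = 136.8182 kg
Dose = 1 mcg/kg/min × 136.8182 kg = 136.8182 mcg/min
136.8182 mcg/min × 60 min/hr = 8209.091 mcg/hr
Concentration = 8 mg ÷ 269 mL = 0.02973978 mg/mL = 29.73978 mcg/mL
Rate = 8209.091 mcg/hr ÷ 29.73978 mcg/mL = 276.0307 mL/hr
Volume infused so far = 276.0307 mL/hr × 0.3 hr = 82.8092 mL
Volume remaining = 269 − 82.8092 = 186.1908 mL
New rate:
Dose = 1.3 mcg/kg/min × 136.8182 kg = 177.8636 mcg/min
177.8636 mcg/min × 60 min/hr = 10671.82 mcg/hr
Rate = 10671.82 mcg/hr ÷ 29.73978 mcg/mL = 358.8399 mL/hr
Time remaining = 186.1908 mL ÷ 358.8399 mL/hr = 0.5188687 hr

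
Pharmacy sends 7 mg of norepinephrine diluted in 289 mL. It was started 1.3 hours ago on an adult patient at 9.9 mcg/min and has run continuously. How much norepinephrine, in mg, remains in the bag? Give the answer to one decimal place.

6.2 mg

9.9 mcg/min × 60 min/hr = 594 mcg/hr
Concentration = 7 mg ÷ 289 mL = 0.02422145 mg/mL = 24.22145 mcg/mL
Rate = 594 mcg/hr ÷ 24.22145 mcg/mL = 24.52371 mL/hr
Volume infused = 24.52371 mL/hr × 1.3 hr = 31.88083 mL
Volume remaining = 289 − 31.88083 = 257.1192 mL
Drug remaining = 257.1192 mL × 24.22145 mcg/mL = 6227.8 mcg = 6.2278 mg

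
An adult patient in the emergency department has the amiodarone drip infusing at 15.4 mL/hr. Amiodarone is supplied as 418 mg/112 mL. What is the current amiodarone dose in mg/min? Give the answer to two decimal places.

Concentration = 418 mg ÷ 112 mL = 3.732143 mg/mL
Drug rate = 15.4 mL/hr × 3.732143 mg/mL = 57.475 mg/hr
57.475 mg/hr ÷ 60 min/hr = 0.9579167 mg/min

0.96 mg/min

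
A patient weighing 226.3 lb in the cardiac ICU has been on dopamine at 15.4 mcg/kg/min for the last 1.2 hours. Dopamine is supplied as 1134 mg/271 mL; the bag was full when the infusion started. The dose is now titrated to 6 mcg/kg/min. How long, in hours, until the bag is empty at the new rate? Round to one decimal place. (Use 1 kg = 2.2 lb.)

Initial rate:
Weight = 226.3 lb ÷ 2.2 lb/kg = 102.8636 kg
Dose = 15.4 mcg/kg/min × 102.8636 kg = 1584.1 mcg/min
1584.1 mcg/min × 60 min/hr = 95046 mcg/hr
Concentration = 1134 mg ÷ 271 mL = 4.184502 mg/mL = 4184.502 mcg/mL
Rate = 95046 mcg/hr ÷ 4184.502 mcg/mL = 22.71381 mL/hr
Volume infused so far = 22.71381 mL/hr × 1.2 hr = 27.25658 mL
Volume remaining = 271 − 27.25658 = 243.7434 mL
New rate:
Dose = 6 mcg/kg/min × 102.8636 kg = 617.1818 mcg/min
617.1818 mcg/min × 60 min/hr = 37030.91 mcg/hr
Rate = 37030.91 mcg/hr ÷ 4184.502 mcg/mL = 8.849538 mL/hr
Time remaining = 243.7434 mL ÷ 8.849538 mL/hr = 27.54307 hr

27.5 hours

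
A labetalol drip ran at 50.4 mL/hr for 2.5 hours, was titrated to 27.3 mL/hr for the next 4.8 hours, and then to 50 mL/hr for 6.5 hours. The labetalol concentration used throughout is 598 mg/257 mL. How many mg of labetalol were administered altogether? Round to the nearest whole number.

Concentration = 598 mg ÷ 257 mL = 2.326848 mg/mL
Stage 1: 50.4 mL/hr × 2.5 hr = 126 mL → 126 mL × 2.326848 mg/mL = 293.1829 mg
Stage 2: 27.3 mL/hr × 4.8 hr = 131.04 mL → 131.04 mL × 2.326848 mg/mL = 304.9102 mg
Stage 3: 50 mL/hr × 6.5 hr = 325 mL → 325 mL × 2.326848 mg/mL = 756.2257 mg
Total = 293.1829 + 304.9102 + 756.2257 = 1354.319 mg

1354 mg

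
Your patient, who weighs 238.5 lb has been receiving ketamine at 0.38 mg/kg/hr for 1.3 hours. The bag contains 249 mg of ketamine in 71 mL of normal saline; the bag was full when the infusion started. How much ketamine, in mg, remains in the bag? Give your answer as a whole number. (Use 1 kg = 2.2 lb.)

195 mg

Weight = 238.5 lb ÷ 2.2 lb/kg = 108.4091 kg
Dose = 0.38 mg/kg/hr × 108.4091 kg = 41.19545 mg/hr
Concentration = 249 mg ÷ 71 mL = 3.507042 mg/mL
Rate = 41.19545 mg/hr ÷ 3.507042 mg/mL = 11.7465 mL/hr
Volume infused = 11.7465 mL/hr × 1.3 hr = 15.27044 mL
Volume remaining = 71 − 15.27044 = 55.72956 mL
Drug remaining = 55.72956 mL × 3.507042 mg/mL = 195.4459 mg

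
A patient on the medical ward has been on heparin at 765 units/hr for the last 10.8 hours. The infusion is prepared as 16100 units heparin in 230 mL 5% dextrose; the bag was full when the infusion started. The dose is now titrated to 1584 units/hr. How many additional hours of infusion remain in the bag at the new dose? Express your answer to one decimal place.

Initial rate:
Concentration = 16100 units ÷ 230 mL = 70 units/mL
Rate = 765 units/hr ÷ 70 units/mL = 10.92857 mL/hr
Volume infused so far = 10.92857 mL/hr × 10.8 hr = 118.0286 mL
Volume remaining = 230 − 118.0286 = 111.9714 mL
New rate:
Rate = 1584 units/hr ÷ 70 units/mL = 22.62857 mL/hr
Time remaining = 111.9714 mL ÷ 22.62857 mL/hr = 4.948232 hr

4.9 hours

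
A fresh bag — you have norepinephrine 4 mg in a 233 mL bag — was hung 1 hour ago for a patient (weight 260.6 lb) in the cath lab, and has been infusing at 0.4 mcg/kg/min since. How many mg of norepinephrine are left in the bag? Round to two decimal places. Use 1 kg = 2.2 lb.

Weight = 260.6 lb ÷ 2.2 lb/kg = 118.4545 kg
Dose = 0.4 mcg/kg/min × 118.4545 kg = 47.38182 mcg/min
47.38182 mcg/min × 60 min/hr = 2842.909 mcg/hr
Concentration = 4 mg ÷ 233 mL = 0.01716738 mg/mL = 17.16738 mcg/mL
Rate = 2842.909 mcg/hr ÷ 17.16738 mcg/mL = 165.5995 mL/hr
Volume infused = 165.5995 mL/hr × 1 hr = 165.5995 mL
Volume remaining = 233 − 165.5995 = 67.40055 mL
Drug remaining = 67.40055 mL × 17.16738 mcg/mL = 1157.091 mcg = 1.157091 mg

1.16 mg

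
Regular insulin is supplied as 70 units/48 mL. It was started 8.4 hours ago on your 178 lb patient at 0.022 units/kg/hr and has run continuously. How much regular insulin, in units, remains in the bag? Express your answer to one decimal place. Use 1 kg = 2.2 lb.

Weight = 178 lb ÷ 2.2 lb/kg = 80.90909 kg
Dose = 0.022 units/kg/hr × 80.90909 kg = 1.78 units/hr
Concentration = 70 units ÷ 48 mL = 1.458333 units/mL
Rate = 1.78 units/hr ÷ 1.458333 units/mL = 1.220571 mL/hr
Volume infused = 1.220571 mL/hr × 8.4 hr = 10.2528 mL
Volume remaining = 48 − 10.2528 = 37.7472 mL
Drug remaining = 37.7472 mL × 1.458333 units/mL = 55.048 units

55.0 units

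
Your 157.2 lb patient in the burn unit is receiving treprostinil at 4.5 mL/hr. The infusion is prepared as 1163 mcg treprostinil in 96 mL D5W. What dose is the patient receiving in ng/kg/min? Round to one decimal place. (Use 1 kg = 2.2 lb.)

12.7 ng/kg/min

Weight = 157.2 lb ÷ 2.2 lb/kg = 71.45455 kg
Concentration = 1163 mcg ÷ 96 mL = 12.11458 mcg/mL = 12114.58 ng/mL
Drug rate = 4.5 mL/hr × 12114.58 ng/mL = 54515.62 ng/hr
54515.62 ng/hr ÷ 60 min/hr = 908.5938 ng/min
908.5938 ng/min ÷ 71.45455 kg = 12.71569 ng/kg/min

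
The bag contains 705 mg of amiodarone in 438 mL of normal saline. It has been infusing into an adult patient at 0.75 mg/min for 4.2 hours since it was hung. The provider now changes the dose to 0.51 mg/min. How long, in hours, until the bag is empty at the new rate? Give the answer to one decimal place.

Initial rate:
0.75 mg/min × 60 min/hr = 45 mg/hr
Concentration = 705 mg ÷ 438 mL = 1.609589 mg/mL
Rate = 45 mg/hr ÷ 1.609589 mg/mL = 27.95745 mL/hr
Volume infused so far = 27.95745 mL/hr × 4.2 hr = 117.4213 mL
Volume remaining = 438 − 117.4213 = 320.5787 mL
New rate:
0.51 mg/min × 60 min/hr = 30.6 mg/hr
Rate = 30.6 mg/hr ÷ 1.609589 mg/mL = 19.01106 mL/hr
Time remaining = 320.5787 mL ÷ 19.01106 mL/hr = 16.86275 hr

16.9 hours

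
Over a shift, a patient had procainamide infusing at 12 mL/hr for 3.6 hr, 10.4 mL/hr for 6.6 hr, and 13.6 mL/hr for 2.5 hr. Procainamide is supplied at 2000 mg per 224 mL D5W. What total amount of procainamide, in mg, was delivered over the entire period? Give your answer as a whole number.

Concentration = 2000 mg ÷ 224 mL = 8.928571 mg/mL
Stage 1: 12 mL/hr × 3.6 hr = 43.2 mL → 43.2 mL × 8.928571 mg/mL = 385.7143 mg
Stage 2: 10.4 mL/hr × 6.6 hr = 68.64 mL → 68.64 mL × 8.928571 mg/mL = 612.8571 mg
Stage 3: 13.6 mL/hr × 2.5 hr = 34 mL → 34 mL × 8.928571 mg/mL = 303.5714 mg
Total = 385.7143 + 612.8571 + 303.5714 = 1302.143 mg

1302 mg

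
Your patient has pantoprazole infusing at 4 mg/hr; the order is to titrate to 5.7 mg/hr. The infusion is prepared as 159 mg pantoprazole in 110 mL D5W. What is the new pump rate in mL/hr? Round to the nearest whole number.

4 mL/hr

Concentration = 159 mg ÷ 110 mL = 1.445455 mg/mL
Rate = 5.7 mg/hr ÷ 1.445455 mg/mL = 3.943396 mL/hr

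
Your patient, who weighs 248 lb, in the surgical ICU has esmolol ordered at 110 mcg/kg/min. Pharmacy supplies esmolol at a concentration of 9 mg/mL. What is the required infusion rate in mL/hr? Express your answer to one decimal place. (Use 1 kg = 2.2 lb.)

82.7 mL/hr

Weight = 248 lb ÷ 2.2 lb/kg = 112.7273 kg
Dose = 110 mcg/kg/min × 112.7273 kg = 12400 mcg/min
12400 mcg/min × 60 min/hr = 744000 mcg/hr
Concentration = 9 mg/mL = 9000 mcg/mL
Rate = 744000 mcg/hr ÷ 9000 mcg/mL = 82.66667 mL/hr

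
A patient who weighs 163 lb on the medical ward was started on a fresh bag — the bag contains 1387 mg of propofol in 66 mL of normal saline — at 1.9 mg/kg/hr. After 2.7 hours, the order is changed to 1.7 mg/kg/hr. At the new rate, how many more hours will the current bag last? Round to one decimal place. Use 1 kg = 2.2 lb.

8.0 hours

Initial rate:
Weight = 163 lb ÷ 2.2 lb/kg = 74.09091 kg
Dose = 1.9 mg/kg/hr × 74.09091 kg = 140.7727 mg/hr
Concentration = 1387 mg ÷ 66 mL = 21.01515 mg/mL
Rate = 140.7727 mg/hr ÷ 21.01515 mg/mL = 6.69863 mL/hr
Volume infused so far = 6.69863 mL/hr × 2.7 hr = 18.0863 mL
Volume remaining = 66 − 18.0863 = 47.9137 mL
New rate:
Dose = 1.7 mg/kg/hr × 74.09091 kg = 125.9545 mg/hr
Rate = 125.9545 mg/hr ÷ 21.01515 mg/mL = 5.993511 mL/hr
Time remaining = 47.9137 mL ÷ 5.993511 mL/hr = 7.994262 hr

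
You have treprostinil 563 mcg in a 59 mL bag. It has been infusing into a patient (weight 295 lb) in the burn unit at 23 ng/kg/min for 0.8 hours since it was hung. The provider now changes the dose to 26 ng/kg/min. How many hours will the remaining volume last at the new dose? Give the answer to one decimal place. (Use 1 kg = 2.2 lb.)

2.0 hours

Initial rate:
Weight = 295 lb ÷ 2.2 lb/kg = 134.0909 kg
Dose = 23 ng/kg/min × 134.0909 kg = 3084.091 ng/min
3084.091 ng/min × 60 min/hr = 185045.5 ng/hr
Concentration = 563 mcg ÷ 59 mL = 9.542373 mcg/mL = 9542.373 ng/mL
Rate = 185045.5 ng/hr ÷ 9542.373 ng/mL = 19.39197 mL/hr
Volume infused so far = 19.39197 mL/hr × 0.8 hr = 15.51358 mL
Volume remaining = 59 − 15.51358 = 43.48642 mL
New rate:
Dose = 26 ng/kg/min × 134.0909 kg = 3486.364 ng/min
3486.364 ng/min × 60 min/hr = 209181.8 ng/hr
Rate = 209181.8 ng/hr ÷ 9542.373 ng/mL = 21.92136 mL/hr
Time remaining = 43.48642 mL ÷ 21.92136 mL/hr = 1.983746 hr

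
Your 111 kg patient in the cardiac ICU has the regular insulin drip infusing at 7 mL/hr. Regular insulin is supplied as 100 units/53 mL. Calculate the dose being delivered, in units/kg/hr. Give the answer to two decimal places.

0.12 units/kg/hr

Concentration = 100 units ÷ 53 mL = 1.886792 units/mL
Drug rate = 7 mL/hr × 1.886792 units/mL = 13.20755 units/hr
13.20755 units/hr ÷ 111 kg = 0.1189869 units/kg/hr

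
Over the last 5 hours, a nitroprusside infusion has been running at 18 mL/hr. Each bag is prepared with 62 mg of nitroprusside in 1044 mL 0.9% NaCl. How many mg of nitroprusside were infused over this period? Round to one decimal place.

5.3 mg

Concentration = 62 mg ÷ 1044 mL = 0.05938697 mg/mL = 59.38697 mcg/mL
Drug rate = 18 mL/hr × 59.38697 mcg/mL = 1068.966 mcg/hr
Total = 1068.966 mcg/hr × 5 hr = 5344.828 mcg = 5.344828 mg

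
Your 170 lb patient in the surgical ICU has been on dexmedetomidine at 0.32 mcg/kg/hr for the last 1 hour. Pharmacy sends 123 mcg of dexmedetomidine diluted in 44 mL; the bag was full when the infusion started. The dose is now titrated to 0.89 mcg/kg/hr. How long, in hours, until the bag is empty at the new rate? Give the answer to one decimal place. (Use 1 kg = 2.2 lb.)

1.4 hours

Initial rate:
Weight = 170 lb ÷ 2.2 lb/kg = 77.27273 kg
Dose = 0.32 mcg/kg/hr × 77.27273 kg = 24.72727 mcg/hr
Concentration = 123 mcg ÷ 44 mL = 2.795455 mcg/mL
Rate = 24.72727 mcg/hr ÷ 2.795455 mcg/mL = 8.845528 mL/hr
Volume infused so far = 8.845528 mL/hr × 1 hr = 8.845528 mL
Volume remaining = 44 − 8.845528 = 35.15447 mL
New rate:
Dose = 0.89 mcg/kg/hr × 77.27273 kg = 68.77273 mcg/hr
Rate = 68.77273 mcg/hr ÷ 2.795455 mcg/mL = 24.60163 mL/hr
Time remaining = 35.15447 mL ÷ 24.60163 mL/hr = 1.428949 hr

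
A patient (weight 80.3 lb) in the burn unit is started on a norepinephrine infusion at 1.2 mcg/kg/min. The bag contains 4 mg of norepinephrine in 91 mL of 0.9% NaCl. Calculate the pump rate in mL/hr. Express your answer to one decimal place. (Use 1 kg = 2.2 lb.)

59.8 mL/hr

Weight = 80.3 lb ÷ 2.2 lb/kg = 36.5 kg
Dose = 1.2 mcg/kg/min × 36.5 kg = 43.8 mcg/min
43.8 mcg/min × 60 min/hr = 2628 mcg/hr
Concentration = 4 mg ÷ 91 mL = 0.04395604 mg/mL = 43.95604 mcg/mL
Rate = 2628 mcg/hr ÷ 43.95604 mcg/mL = 59.787 mL/hr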